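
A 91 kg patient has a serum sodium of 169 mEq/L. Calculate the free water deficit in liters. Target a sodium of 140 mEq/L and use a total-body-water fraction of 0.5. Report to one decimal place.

9.4 L

TBW = 0.5 · 91 = 45.5 L
Free water deficit = TBW · (Na/140 − 1)
= 45.5 · (169/140 − 1)
= 45.5 · 0.2071
= 9.42 L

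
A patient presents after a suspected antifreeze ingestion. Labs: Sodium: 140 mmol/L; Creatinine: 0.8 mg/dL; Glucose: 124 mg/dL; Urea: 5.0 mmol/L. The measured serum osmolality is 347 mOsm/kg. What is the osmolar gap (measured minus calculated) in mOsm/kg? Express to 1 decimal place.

Calculated osmolality = 2·Na + glucose/18 + urea
= 2·140 + 124/18 + 5
= 280 + 6.89 + 5
= 291.89 mOsm/kg ≈ 291.9 mOsm/kg
Osmolar gap = measured − calculated = 347 − 291.9 = 55.1 mOsm/kg

55.1 mOsm/kg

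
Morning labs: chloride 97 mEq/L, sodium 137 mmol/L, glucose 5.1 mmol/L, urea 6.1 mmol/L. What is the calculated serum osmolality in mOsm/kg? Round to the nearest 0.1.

Calculated osmolality = 2·Na + glucose + urea
= 2·137 + 5.1 + 6.1
= 274 + 5.10 + 6.10
= 285.2 mOsm/kg

285.2 mOsm/kg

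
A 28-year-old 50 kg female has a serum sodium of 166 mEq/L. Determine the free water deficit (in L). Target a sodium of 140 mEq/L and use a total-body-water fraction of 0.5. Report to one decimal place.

4.6 L

TBW = 0.5 · 50 = 25 L
Free water deficit = TBW · (Na/140 − 1)
= 25 · (166/140 − 1)
= 25 · 0.1857
= 4.64 L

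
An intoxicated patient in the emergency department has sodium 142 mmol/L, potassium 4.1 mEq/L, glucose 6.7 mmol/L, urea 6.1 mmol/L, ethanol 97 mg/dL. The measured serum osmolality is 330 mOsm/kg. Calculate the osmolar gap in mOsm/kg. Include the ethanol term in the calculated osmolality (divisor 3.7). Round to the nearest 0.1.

7.0 mOsm/kg

Calculated osmolality = 2·Na + glucose + urea + ethanol/3.7
= 2·142 + 6.7 + 6.1 + 97/3.7
= 284 + 6.70 + 6.10 + 26.22
= 323.02 mOsm/kg ≈ 323.0 mOsm/kg
Osmolar gap = measured − calculated = 330 − 323.0 = 7.0 mOsm/kg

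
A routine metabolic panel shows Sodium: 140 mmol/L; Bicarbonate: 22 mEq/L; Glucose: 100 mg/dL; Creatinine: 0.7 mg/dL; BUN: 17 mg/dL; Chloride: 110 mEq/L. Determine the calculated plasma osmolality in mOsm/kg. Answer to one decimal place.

Calculated osmolality = 2·Na + glucose/18 + BUN/2.8
= 2·140 + 100/18 + 17/2.8
= 280 + 5.56 + 6.07
= 291.63 mOsm/kg

291.6 mOsm/kg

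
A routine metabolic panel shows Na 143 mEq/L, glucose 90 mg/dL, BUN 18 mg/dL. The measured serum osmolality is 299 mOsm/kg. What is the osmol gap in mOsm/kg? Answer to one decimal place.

Calculated osmolality = 2·Na + glucose/18 + BUN/2.8
= 2·143 + 90/18 + 18/2.8
= 286 + 5 + 6.43
= 297.43 mOsm/kg ≈ 297.4 mOsm/kg
Osmolar gap = measured − calculated = 299 − 297.4 = 1.6 mOsm/kg

1.6 mOsm/kg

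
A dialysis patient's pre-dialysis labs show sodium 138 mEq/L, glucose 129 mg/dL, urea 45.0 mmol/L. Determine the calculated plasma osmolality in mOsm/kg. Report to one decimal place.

328.2 mOsm/kg

Calculated osmolality = 2·Na + glucose/18 + urea
= 2·138 + 129/18 + 45
= 276 + 7.17 + 45
= 328.17 mOsm/kg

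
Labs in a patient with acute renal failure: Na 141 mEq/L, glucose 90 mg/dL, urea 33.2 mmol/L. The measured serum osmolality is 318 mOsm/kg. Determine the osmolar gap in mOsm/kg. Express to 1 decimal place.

Calculated osmolality = 2·Na + glucose/18 + urea
= 2·141 + 90/18 + 33.2
= 282 + 5 + 33.20
= 320.2 mOsm/kg ≈ 320.2 mOsm/kg
Osmolar gap = measured − calculated = 318 − 320.2 = -2.2 mOsm/kg

-2.2 mOsm/kg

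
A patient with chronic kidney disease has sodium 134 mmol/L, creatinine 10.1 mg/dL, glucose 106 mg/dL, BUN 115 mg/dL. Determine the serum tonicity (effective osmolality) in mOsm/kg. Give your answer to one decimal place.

273.9 mOsm/kg

Effective osmolality excludes urea (freely permeant across cell membranes):
2·Na + glucose/18
= 2·134 + 106/18
= 268 + 5.89
= 273.89 mOsm/kg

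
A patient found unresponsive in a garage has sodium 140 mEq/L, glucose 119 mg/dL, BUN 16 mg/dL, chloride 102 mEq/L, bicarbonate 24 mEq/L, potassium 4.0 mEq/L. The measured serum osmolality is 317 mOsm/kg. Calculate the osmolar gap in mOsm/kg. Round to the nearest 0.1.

24.7 mOsm/kg

Calculated osmolality = 2·Na + glucose/18 + BUN/2.8
= 2·140 + 119/18 + 16/2.8
= 280 + 6.61 + 5.71
= 292.32 mOsm/kg ≈ 292.3 mOsm/kg
Osmolar gap = measured − calculated = 317 − 292.3 = 24.7 mOsm/kg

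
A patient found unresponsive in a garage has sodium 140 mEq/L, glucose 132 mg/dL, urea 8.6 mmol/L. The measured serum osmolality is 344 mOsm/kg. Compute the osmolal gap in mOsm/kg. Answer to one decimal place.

48.1 mOsm/kg

Calculated osmolality = 2·Na + glucose/18 + urea
= 2·140 + 132/18 + 8.6
= 280 + 7.33 + 8.60
= 295.93 mOsm/kg ≈ 295.9 mOsm/kg
Osmolar gap = measured − calculated = 344 − 295.9 = 48.1 mOsm/kg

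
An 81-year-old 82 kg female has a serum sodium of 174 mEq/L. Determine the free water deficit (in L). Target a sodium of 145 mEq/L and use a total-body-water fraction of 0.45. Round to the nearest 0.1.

7.4 L

TBW = 0.45 · 82 = 36.9 L
Free water deficit = TBW · (Na/145 − 1)
= 36.9 · (174/145 − 1)
= 36.9 · 0.2
= 7.38 L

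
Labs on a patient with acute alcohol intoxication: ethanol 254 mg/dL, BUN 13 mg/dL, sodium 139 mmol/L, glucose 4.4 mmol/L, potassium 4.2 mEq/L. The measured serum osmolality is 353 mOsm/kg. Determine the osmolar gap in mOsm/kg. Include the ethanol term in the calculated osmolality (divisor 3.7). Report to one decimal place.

-2.7 mOsm/kg

Calculated osmolality = 2·Na + glucose + BUN/2.8 + ethanol/3.7
= 2·139 + 4.4 + 13/2.8 + 254/3.7
= 278 + 4.40 + 4.64 + 68.65
= 355.69 mOsm/kg ≈ 355.7 mOsm/kg
Osmolar gap = measured − calculated = 353 − 355.7 = -2.7 mOsm/kg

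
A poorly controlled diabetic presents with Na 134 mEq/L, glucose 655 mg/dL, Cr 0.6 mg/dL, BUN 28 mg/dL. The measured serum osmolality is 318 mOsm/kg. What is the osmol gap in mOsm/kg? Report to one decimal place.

3.6 mOsm/kg

Calculated osmolality = 2·Na + glucose/18 + BUN/2.8
= 2·134 + 655/18 + 28/2.8
= 268 + 36.39 + 10
= 314.39 mOsm/kg ≈ 314.4 mOsm/kg
Osmolar gap = measured − calculated = 318 − 314.4 = 3.6 mOsm/kg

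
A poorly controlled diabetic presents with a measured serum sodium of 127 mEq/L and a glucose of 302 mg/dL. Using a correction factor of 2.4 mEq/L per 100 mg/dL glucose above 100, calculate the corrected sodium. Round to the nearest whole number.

132 mEq/L

Corrected Na = measured Na + 2.4 · (glucose − 100)/100
= 127 + 2.4 · (302 − 100)/100
= 127 + 4.8
= 131.8 mEq/L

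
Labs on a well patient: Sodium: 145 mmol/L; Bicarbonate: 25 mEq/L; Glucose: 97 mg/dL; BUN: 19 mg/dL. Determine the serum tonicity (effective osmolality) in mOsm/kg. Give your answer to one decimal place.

295.4 mOsm/kg

Effective osmolality excludes urea (freely permeant across cell membranes):
2·Na + glucose/18
= 2·145 + 97/18
= 290 + 5.39
= 295.39 mOsm/kg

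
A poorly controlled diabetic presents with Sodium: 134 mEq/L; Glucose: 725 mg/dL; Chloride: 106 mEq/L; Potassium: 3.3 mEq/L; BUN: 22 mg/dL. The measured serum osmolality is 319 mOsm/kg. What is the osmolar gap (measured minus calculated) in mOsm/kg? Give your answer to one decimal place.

2.9 mOsm/kg

Calculated osmolality = 2·Na + glucose/18 + BUN/2.8
= 2·134 + 725/18 + 22/2.8
= 268 + 40.28 + 7.86
= 316.14 mOsm/kg ≈ 316.1 mOsm/kg
Osmolar gap = measured − calculated = 319 − 316.1 = 2.9 mOsm/kg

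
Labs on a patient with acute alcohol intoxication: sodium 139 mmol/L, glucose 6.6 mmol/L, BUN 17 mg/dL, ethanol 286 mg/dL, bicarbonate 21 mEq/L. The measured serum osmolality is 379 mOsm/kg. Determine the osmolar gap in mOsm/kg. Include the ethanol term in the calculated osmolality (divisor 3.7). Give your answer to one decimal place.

Calculated osmolality = 2·Na + glucose + BUN/2.8 + ethanol/3.7
= 2·139 + 6.6 + 17/2.8 + 286/3.7
= 278 + 6.60 + 6.07 + 77.30
= 367.97 mOsm/kg ≈ 368.0 mOsm/kg
Osmolar gap = measured − calculated = 379 − 368.0 = 11.0 mOsm/kg

11.0 mOsm/kg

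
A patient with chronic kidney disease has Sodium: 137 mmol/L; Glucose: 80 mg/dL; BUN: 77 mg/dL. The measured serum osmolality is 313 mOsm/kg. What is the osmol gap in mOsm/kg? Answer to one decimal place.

Calculated osmolality = 2·Na + glucose/18 + BUN/2.8
= 2·137 + 80/18 + 77/2.8
= 274 + 4.44 + 27.50
= 305.94 mOsm/kg ≈ 305.9 mOsm/kg
Osmolar gap = measured − calculated = 313 − 305.9 = 7.1 mOsm/kg

7.1 mOsm/kg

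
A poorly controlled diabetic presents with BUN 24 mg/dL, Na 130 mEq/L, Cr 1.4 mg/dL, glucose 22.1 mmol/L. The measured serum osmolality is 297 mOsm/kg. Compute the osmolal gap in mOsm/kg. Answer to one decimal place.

6.3 mOsm/kg

Calculated osmolality = 2·Na + glucose + BUN/2.8
= 2·130 + 22.1 + 24/2.8
= 260 + 22.10 + 8.57
= 290.67 mOsm/kg ≈ 290.7 mOsm/kg
Osmolar gap = measured − calculated = 297 − 290.7 = 6.3 mOsm/kg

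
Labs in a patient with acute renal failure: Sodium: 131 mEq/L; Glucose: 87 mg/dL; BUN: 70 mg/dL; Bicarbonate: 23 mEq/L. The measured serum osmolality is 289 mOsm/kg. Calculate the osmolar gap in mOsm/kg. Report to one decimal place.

Calculated osmolality = 2·Na + glucose/18 + BUN/2.8
= 2·131 + 87/18 + 70/2.8
= 262 + 4.83 + 25
= 291.83 mOsm/kg ≈ 291.8 mOsm/kg
Osmolar gap = measured − calculated = 289 − 291.8 = -2.8 mOsm/kg

-2.8 mOsm/kg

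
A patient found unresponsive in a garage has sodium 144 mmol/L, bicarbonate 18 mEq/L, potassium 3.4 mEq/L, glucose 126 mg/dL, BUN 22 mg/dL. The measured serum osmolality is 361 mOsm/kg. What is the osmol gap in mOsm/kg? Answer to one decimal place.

58.1 mOsm/kg

Calculated osmolality = 2·Na + glucose/18 + BUN/2.8
= 2·144 + 126/18 + 22/2.8
= 288 + 7 + 7.86
= 302.86 mOsm/kg ≈ 302.9 mOsm/kg
Osmolar gap = measured − calculated = 361 − 302.9 = 58.1 mOsm/kg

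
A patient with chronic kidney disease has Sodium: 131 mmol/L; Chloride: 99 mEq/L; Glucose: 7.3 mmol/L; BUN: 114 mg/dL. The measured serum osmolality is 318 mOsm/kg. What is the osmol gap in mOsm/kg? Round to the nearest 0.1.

Calculated osmolality = 2·Na + glucose + BUN/2.8
= 2·131 + 7.3 + 114/2.8
= 262 + 7.30 + 40.71
= 310.01 mOsm/kg ≈ 310.0 mOsm/kg
Osmolar gap = measured − calculated = 318 − 310.0 = 8.0 mOsm/kg

8.0 mOsm/kg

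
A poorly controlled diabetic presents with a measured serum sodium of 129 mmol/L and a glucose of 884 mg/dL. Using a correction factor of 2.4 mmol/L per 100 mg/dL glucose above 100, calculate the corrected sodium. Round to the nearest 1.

148 mmol/L

Corrected Na = measured Na + 2.4 · (glucose − 100)/100
= 129 + 2.4 · (884 − 100)/100
= 129 + 18.8
= 147.8 mmol/L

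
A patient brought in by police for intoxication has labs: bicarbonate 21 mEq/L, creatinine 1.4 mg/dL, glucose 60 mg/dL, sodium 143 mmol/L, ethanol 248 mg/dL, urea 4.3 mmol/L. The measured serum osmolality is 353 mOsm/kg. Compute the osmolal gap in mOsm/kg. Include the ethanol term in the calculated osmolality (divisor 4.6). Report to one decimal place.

5.5 mOsm/kg

Calculated osmolality = 2·Na + glucose/18 + urea + ethanol/4.6
= 2·143 + 60/18 + 4.3 + 248/4.6
= 286 + 3.33 + 4.30 + 53.91
= 347.54 mOsm/kg ≈ 347.5 mOsm/kg
Osmolar gap = measured − calculated = 353 − 347.5 = 5.5 mOsm/kg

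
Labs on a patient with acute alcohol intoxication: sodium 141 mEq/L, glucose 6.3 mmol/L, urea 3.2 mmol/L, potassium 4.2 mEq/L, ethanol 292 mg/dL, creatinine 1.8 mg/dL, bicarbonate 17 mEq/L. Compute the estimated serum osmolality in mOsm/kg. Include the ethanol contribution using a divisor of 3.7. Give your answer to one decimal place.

370.4 mOsm/kg

Calculated osmolality = 2·Na + glucose + urea + ethanol/3.7
= 2·141 + 6.3 + 3.2 + 292/3.7
= 282 + 6.30 + 3.20 + 78.92
= 370.42 mOsm/kg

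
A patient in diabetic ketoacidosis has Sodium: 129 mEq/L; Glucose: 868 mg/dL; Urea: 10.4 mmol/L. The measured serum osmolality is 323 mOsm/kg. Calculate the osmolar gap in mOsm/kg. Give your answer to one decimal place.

6.4 mOsm/kg

Calculated osmolality = 2·Na + glucose/18 + urea
= 2·129 + 868/18 + 10.4
= 258 + 48.22 + 10.40
= 316.62 mOsm/kg ≈ 316.6 mOsm/kg
Osmolar gap = measured − calculated = 323 − 316.6 = 6.4 mOsm/kg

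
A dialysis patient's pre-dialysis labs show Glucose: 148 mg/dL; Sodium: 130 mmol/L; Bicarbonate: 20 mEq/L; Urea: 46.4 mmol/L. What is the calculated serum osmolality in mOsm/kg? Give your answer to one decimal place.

Calculated osmolality = 2·Na + glucose/18 + urea
= 2·130 + 148/18 + 46.4
= 260 + 8.22 + 46.40
= 314.62 mOsm/kg

314.6 mOsm/kg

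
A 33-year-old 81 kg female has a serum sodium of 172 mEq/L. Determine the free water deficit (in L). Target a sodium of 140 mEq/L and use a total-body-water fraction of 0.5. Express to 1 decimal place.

TBW = 0.5 · 81 = 40.5 L
Free water deficit = TBW · (Na/140 − 1)
= 40.5 · (172/140 − 1)
= 40.5 · 0.2286
= 9.26 L

9.3 L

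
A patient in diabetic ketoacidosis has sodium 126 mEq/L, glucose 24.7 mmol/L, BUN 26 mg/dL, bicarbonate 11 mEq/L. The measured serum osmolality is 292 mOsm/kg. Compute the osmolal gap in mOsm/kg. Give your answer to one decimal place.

6.0 mOsm/kg

Calculated osmolality = 2·Na + glucose + BUN/2.8
= 2·126 + 24.7 + 26/2.8
= 252 + 24.70 + 9.29
= 285.99 mOsm/kg ≈ 286.0 mOsm/kg
Osmolar gap = measured − calculated = 292 − 286.0 = 6.0 mOsm/kg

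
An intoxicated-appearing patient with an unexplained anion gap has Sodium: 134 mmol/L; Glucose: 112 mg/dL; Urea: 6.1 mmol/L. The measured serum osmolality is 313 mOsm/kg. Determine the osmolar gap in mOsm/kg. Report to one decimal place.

32.7 mOsm/kg

Calculated osmolality = 2·Na + glucose/18 + urea
= 2·134 + 112/18 + 6.1
= 268 + 6.22 + 6.10
= 280.32 mOsm/kg ≈ 280.3 mOsm/kg
Osmolar gap = measured − calculated = 313 − 280.3 = 32.7 mOsm/kg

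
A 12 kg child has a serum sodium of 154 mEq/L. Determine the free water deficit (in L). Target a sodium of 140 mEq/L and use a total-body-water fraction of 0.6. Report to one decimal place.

0.7 L

TBW = 0.6 · 12 = 7.2 L
Free water deficit = TBW · (Na/140 − 1)
= 7.2 · (154/140 − 1)
= 7.2 · 0.1
= 0.72 L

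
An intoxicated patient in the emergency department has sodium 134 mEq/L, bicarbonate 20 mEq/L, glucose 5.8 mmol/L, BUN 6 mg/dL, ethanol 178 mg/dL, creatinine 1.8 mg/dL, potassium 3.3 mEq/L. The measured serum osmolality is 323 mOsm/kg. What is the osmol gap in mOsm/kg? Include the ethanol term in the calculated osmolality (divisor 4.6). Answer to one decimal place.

8.4 mOsm/kg

Calculated osmolality = 2·Na + glucose + BUN/2.8 + ethanol/4.6
= 2·134 + 5.8 + 6/2.8 + 178/4.6
= 268 + 5.80 + 2.14 + 38.70
= 314.64 mOsm/kg ≈ 314.6 mOsm/kg
Osmolar gap = measured − calculated = 323 − 314.6 = 8.4 mOsm/kg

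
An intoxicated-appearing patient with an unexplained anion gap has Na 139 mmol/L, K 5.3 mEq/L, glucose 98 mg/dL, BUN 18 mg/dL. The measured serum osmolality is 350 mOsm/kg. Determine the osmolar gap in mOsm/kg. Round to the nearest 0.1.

Calculated osmolality = 2·Na + glucose/18 + BUN/2.8
= 2·139 + 98/18 + 18/2.8
= 278 + 5.44 + 6.43
= 289.87 mOsm/kg ≈ 289.9 mOsm/kg
Osmolar gap = measured − calculated = 350 − 289.9 = 60.1 mOsm/kg

60.1 mOsm/kg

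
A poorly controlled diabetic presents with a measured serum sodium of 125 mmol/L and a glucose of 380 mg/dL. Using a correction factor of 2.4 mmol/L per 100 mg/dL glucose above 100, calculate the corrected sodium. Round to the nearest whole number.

132 mmol/L

Corrected Na = measured Na + 2.4 · (glucose − 100)/100
= 125 + 2.4 · (380 − 100)/100
= 125 + 6.7
= 131.7 mmol/L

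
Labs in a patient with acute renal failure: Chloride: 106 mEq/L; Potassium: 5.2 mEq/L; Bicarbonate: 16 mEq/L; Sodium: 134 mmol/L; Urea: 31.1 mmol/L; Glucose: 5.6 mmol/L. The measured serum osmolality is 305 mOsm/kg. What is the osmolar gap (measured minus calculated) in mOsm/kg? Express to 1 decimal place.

Calculated osmolality = 2·Na + glucose + urea
= 2·134 + 5.6 + 31.1
= 268 + 5.60 + 31.10
= 304.7 mOsm/kg ≈ 304.7 mOsm/kg
Osmolar gap = measured − calculated = 305 − 304.7 = 0.3 mOsm/kg

0.3 mOsm/kg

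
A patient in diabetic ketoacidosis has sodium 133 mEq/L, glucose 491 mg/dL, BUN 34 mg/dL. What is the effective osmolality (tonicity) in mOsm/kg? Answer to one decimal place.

293.3 mOsm/kg

Effective osmolality excludes urea (freely permeant across cell membranes):
2·Na + glucose/18
= 2·133 + 491/18
= 266 + 27.28
= 293.28 mOsm/kg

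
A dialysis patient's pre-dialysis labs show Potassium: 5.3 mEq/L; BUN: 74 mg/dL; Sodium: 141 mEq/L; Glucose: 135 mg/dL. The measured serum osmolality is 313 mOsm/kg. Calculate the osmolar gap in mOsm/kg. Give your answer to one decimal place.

-2.9 mOsm/kg

Calculated osmolality = 2·Na + glucose/18 + BUN/2.8
= 2·141 + 135/18 + 74/2.8
= 282 + 7.50 + 26.43
= 315.93 mOsm/kg ≈ 315.9 mOsm/kg
Osmolar gap = measured − calculated = 313 − 315.9 = -2.9 mOsm/kg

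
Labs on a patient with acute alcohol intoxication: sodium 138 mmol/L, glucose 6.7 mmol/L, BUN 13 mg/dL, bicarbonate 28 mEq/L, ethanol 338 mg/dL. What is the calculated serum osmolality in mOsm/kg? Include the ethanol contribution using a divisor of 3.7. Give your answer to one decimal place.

Calculated osmolality = 2·Na + glucose + BUN/2.8 + ethanol/3.7
= 2·138 + 6.7 + 13/2.8 + 338/3.7
= 276 + 6.70 + 4.64 + 91.35
= 378.69 mOsm/kg

378.7 mOsm/kg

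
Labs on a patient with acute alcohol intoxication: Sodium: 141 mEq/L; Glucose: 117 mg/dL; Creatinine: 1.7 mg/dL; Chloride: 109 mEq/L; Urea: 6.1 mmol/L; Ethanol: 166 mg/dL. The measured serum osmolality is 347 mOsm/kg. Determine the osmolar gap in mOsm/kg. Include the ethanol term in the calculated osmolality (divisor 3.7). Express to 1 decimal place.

7.5 mOsm/kg

Calculated osmolality = 2·Na + glucose/18 + urea + ethanol/3.7
= 2·141 + 117/18 + 6.1 + 166/3.7
= 282 + 6.50 + 6.10 + 44.86
= 339.46 mOsm/kg ≈ 339.5 mOsm/kg
Osmolar gap = measured − calculated = 347 − 339.5 = 7.5 mOsm/kg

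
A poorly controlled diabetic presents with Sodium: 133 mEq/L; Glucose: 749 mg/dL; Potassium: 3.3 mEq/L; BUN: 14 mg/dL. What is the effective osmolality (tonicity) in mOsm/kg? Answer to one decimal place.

Effective osmolality excludes urea (freely permeant across cell membranes):
2·Na + glucose/18
= 2·133 + 749/18
= 266 + 41.61
= 307.61 mOsm/kg

307.6 mOsm/kg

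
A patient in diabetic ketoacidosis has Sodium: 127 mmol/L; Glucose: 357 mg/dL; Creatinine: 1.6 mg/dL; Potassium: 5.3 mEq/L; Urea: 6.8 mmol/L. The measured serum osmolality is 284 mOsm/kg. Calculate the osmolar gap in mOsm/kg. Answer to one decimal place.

3.4 mOsm/kg

Calculated osmolality = 2·Na + glucose/18 + urea
= 2·127 + 357/18 + 6.8
= 254 + 19.83 + 6.80
= 280.63 mOsm/kg ≈ 280.6 mOsm/kg
Osmolar gap = measured − calculated = 284 − 280.6 = 3.4 mOsm/kg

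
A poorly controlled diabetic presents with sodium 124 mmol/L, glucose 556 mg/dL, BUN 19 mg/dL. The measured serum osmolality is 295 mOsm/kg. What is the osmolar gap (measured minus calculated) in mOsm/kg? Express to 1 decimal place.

Calculated osmolality = 2·Na + glucose/18 + BUN/2.8
= 2·124 + 556/18 + 19/2.8
= 248 + 30.89 + 6.79
= 285.68 mOsm/kg ≈ 285.7 mOsm/kg
Osmolar gap = measured − calculated = 295 − 285.7 = 9.3 mOsm/kg

9.3 mOsm/kg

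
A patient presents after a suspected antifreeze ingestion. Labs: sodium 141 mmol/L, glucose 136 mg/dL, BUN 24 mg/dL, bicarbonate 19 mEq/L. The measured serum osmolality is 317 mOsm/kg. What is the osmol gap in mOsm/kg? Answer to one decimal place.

Calculated osmolality = 2·Na + glucose/18 + BUN/2.8
= 2·141 + 136/18 + 24/2.8
= 282 + 7.56 + 8.57
= 298.13 mOsm/kg ≈ 298.1 mOsm/kg
Osmolar gap = measured − calculated = 317 − 298.1 = 18.9 mOsm/kg

18.9 mOsm/kg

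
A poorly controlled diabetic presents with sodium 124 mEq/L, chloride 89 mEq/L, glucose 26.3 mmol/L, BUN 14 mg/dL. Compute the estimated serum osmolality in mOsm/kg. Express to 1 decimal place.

279.3 mOsm/kg

Calculated osmolality = 2·Na + glucose + BUN/2.8
= 2·124 + 26.3 + 14/2.8
= 248 + 26.30 + 5
= 279.3 mOsm/kg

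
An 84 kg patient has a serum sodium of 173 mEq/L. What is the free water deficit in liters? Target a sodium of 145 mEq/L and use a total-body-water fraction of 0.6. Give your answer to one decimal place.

9.7 L

TBW = 0.6 · 84 = 50.4 L
Free water deficit = TBW · (Na/145 − 1)
= 50.4 · (173/145 − 1)
= 50.4 · 0.1931
= 9.73 L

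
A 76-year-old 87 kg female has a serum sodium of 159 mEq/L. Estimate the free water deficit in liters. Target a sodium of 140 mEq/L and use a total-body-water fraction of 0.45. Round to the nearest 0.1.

TBW = 0.45 · 87 = 39.15 L
Free water deficit = TBW · (Na/140 − 1)
= 39.15 · (159/140 − 1)
= 39.15 · 0.1357
= 5.31 L

5.3 L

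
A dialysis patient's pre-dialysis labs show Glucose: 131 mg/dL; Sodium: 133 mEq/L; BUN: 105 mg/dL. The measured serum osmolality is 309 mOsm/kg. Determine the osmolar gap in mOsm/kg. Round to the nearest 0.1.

-1.8 mOsm/kg

Calculated osmolality = 2·Na + glucose/18 + BUN/2.8
= 2·133 + 131/18 + 105/2.8
= 266 + 7.28 + 37.50
= 310.78 mOsm/kg ≈ 310.8 mOsm/kg
Osmolar gap = measured − calculated = 309 − 310.8 = -1.8 mOsm/kg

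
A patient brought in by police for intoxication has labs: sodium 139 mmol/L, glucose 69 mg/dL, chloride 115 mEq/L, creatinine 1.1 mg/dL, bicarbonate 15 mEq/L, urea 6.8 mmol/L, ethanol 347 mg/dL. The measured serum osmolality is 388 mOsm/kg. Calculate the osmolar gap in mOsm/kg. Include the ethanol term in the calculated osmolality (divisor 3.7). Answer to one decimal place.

Calculated osmolality = 2·Na + glucose/18 + urea + ethanol/3.7
= 2·139 + 69/18 + 6.8 + 347/3.7
= 278 + 3.83 + 6.80 + 93.78
= 382.41 mOsm/kg ≈ 382.4 mOsm/kg
Osmolar gap = measured − calculated = 388 − 382.4 = 5.6 mOsm/kg

5.6 mOsm/kg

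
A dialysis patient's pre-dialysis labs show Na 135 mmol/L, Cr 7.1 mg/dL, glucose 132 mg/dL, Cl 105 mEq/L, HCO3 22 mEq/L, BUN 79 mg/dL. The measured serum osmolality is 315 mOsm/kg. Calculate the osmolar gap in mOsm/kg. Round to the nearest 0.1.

Calculated osmolality = 2·Na + glucose/18 + BUN/2.8
= 2·135 + 132/18 + 79/2.8
= 270 + 7.33 + 28.21
= 305.54 mOsm/kg ≈ 305.5 mOsm/kg
Osmolar gap = measured − calculated = 315 − 305.5 = 9.5 mOsm/kg

9.5 mOsm/kg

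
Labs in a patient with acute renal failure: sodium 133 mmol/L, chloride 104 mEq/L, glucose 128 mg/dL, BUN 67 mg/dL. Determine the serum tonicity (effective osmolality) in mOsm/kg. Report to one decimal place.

273.1 mOsm/kg

Effective osmolality excludes urea (freely permeant across cell membranes):
2·Na + glucose/18
= 2·133 + 128/18
= 266 + 7.11
= 273.11 mOsm/kg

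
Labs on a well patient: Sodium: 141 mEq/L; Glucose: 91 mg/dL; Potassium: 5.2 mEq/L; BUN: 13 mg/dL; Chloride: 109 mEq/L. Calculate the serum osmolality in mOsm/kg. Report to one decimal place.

291.7 mOsm/kg

Calculated osmolality = 2·Na + glucose/18 + BUN/2.8
= 2·141 + 91/18 + 13/2.8
= 282 + 5.06 + 4.64
= 291.7 mOsm/kg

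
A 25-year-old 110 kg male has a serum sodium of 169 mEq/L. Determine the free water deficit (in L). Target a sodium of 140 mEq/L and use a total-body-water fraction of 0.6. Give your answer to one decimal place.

13.7 L

TBW = 0.6 · 110 = 66 L
Free water deficit = TBW · (Na/140 − 1)
= 66 · (169/140 − 1)
= 66 · 0.2071
= 13.67 L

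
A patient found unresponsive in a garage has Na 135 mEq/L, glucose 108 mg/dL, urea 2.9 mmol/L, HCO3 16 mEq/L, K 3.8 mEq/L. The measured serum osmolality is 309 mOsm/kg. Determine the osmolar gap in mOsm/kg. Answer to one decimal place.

Calculated osmolality = 2·Na + glucose/18 + urea
= 2·135 + 108/18 + 2.9
= 270 + 6 + 2.90
= 278.9 mOsm/kg ≈ 278.9 mOsm/kg
Osmolar gap = measured − calculated = 309 − 278.9 = 30.1 mOsm/kg

30.1 mOsm/kg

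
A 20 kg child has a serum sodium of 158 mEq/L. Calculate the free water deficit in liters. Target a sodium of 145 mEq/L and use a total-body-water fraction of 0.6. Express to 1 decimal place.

TBW = 0.6 · 20 = 12 L
Free water deficit = TBW · (Na/145 − 1)
= 12 · (158/145 − 1)
= 12 · 0.0897
= 1.08 L

1.1 L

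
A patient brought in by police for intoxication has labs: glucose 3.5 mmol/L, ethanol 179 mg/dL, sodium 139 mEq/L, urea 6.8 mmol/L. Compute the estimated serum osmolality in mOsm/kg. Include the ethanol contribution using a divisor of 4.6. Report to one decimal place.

327.2 mOsm/kg

Calculated osmolality = 2·Na + glucose + urea + ethanol/4.6
= 2·139 + 3.5 + 6.8 + 179/4.6
= 278 + 3.50 + 6.80 + 38.91
= 327.21 mOsm/kg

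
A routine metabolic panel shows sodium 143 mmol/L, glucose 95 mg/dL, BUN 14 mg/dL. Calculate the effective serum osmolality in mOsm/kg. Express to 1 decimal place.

291.3 mOsm/kg

Effective osmolality excludes urea (freely permeant across cell membranes):
2·Na + glucose/18
= 2·143 + 95/18
= 286 + 5.28
= 291.28 mOsm/kg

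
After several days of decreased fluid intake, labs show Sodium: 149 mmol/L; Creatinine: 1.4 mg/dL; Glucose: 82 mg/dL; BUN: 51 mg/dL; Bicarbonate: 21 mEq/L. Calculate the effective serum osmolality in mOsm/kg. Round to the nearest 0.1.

Effective osmolality excludes urea (freely permeant across cell membranes):
2·Na + glucose/18
= 2·149 + 82/18
= 298 + 4.56
= 302.56 mOsm/kg

302.6 mOsm/kg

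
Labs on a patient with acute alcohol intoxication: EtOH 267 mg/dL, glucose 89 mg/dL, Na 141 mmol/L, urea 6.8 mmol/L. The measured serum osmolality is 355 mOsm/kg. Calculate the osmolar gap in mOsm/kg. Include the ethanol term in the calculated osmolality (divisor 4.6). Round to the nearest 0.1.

Calculated osmolality = 2·Na + glucose/18 + urea + ethanol/4.6
= 2·141 + 89/18 + 6.8 + 267/4.6
= 282 + 4.94 + 6.80 + 58.04
= 351.78 mOsm/kg ≈ 351.8 mOsm/kg
Osmolar gap = measured − calculated = 355 − 351.8 = 3.2 mOsm/kg

3.2 mOsm/kg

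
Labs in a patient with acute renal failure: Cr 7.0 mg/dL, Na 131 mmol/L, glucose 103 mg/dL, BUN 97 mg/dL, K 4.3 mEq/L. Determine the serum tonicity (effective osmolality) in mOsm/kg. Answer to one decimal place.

267.7 mOsm/kg

Effective osmolality excludes urea (freely permeant across cell membranes):
2·Na + glucose/18
= 2·131 + 103/18
= 262 + 5.72
= 267.72 mOsm/kg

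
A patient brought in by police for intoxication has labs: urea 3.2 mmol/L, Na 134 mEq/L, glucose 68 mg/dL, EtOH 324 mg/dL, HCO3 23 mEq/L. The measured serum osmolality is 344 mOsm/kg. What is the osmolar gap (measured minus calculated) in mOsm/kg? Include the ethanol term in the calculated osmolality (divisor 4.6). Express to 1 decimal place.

-1.4 mOsm/kg

Calculated osmolality = 2·Na + glucose/18 + urea + ethanol/4.6
= 2·134 + 68/18 + 3.2 + 324/4.6
= 268 + 3.78 + 3.20 + 70.43
= 345.41 mOsm/kg ≈ 345.4 mOsm/kg
Osmolar gap = measured − calculated = 344 − 345.4 = -1.4 mOsm/kg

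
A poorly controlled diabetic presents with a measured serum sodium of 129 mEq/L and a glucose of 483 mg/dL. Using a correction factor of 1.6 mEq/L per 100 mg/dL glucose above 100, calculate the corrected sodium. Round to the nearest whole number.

135 mEq/L

Corrected Na = measured Na + 1.6 · (glucose − 100)/100
= 129 + 1.6 · (483 − 100)/100
= 129 + 6.1
= 135.1 mEq/L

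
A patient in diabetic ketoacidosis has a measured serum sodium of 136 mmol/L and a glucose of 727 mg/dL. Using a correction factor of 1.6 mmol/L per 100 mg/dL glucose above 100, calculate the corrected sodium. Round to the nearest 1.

146 mmol/L

Corrected Na = measured Na + 1.6 · (glucose − 100)/100
= 136 + 1.6 · (727 − 100)/100
= 136 + 10
= 146 mmol/L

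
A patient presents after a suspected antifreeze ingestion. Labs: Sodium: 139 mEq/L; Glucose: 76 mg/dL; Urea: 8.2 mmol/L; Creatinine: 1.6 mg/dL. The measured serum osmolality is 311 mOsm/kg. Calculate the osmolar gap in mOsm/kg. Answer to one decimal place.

20.6 mOsm/kg

Calculated osmolality = 2·Na + glucose/18 + urea
= 2·139 + 76/18 + 8.2
= 278 + 4.22 + 8.20
= 290.42 mOsm/kg ≈ 290.4 mOsm/kg
Osmolar gap = measured − calculated = 311 − 290.4 = 20.6 mOsm/kg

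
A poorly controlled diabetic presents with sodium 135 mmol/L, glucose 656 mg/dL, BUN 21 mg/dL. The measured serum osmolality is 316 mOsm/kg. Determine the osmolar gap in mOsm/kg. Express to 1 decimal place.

2.1 mOsm/kg

Calculated osmolality = 2·Na + glucose/18 + BUN/2.8
= 2·135 + 656/18 + 21/2.8
= 270 + 36.44 + 7.50
= 313.94 mOsm/kg ≈ 313.9 mOsm/kg
Osmolar gap = measured − calculated = 316 − 313.9 = 2.1 mOsm/kg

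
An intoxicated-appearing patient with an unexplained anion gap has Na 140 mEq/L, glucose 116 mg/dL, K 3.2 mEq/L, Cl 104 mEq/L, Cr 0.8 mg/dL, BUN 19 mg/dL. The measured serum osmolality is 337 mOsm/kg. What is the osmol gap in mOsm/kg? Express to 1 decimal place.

43.8 mOsm/kg

Calculated osmolality = 2·Na + glucose/18 + BUN/2.8
= 2·140 + 116/18 + 19/2.8
= 280 + 6.44 + 6.79
= 293.23 mOsm/kg ≈ 293.2 mOsm/kg
Osmolar gap = measured − calculated = 337 − 293.2 = 43.8 mOsm/kg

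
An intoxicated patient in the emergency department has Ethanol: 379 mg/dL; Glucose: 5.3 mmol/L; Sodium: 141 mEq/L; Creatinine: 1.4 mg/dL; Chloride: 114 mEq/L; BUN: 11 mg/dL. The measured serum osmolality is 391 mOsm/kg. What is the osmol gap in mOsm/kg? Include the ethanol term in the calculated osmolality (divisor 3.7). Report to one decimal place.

Calculated osmolality = 2·Na + glucose + BUN/2.8 + ethanol/3.7
= 2·141 + 5.3 + 11/2.8 + 379/3.7
= 282 + 5.30 + 3.93 + 102.43
= 393.66 mOsm/kg ≈ 393.7 mOsm/kg
Osmolar gap = measured − calculated = 391 − 393.7 = -2.7 mOsm/kg

-2.7 mOsm/kg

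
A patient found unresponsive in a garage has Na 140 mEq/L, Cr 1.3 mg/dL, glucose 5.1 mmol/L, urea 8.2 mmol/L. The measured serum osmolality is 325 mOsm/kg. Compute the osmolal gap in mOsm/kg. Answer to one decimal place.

Calculated osmolality = 2·Na + glucose + urea
= 2·140 + 5.1 + 8.2
= 280 + 5.10 + 8.20
= 293.3 mOsm/kg ≈ 293.3 mOsm/kg
Osmolar gap = measured − calculated = 325 − 293.3 = 31.7 mOsm/kg

31.7 mOsm/kg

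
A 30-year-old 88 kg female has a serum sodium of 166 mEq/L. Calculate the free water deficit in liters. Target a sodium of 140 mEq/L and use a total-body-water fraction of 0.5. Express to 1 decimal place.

8.2 L

TBW = 0.5 · 88 = 44 L
Free water deficit = TBW · (Na/140 − 1)
= 44 · (166/140 − 1)
= 44 · 0.1857
= 8.17 L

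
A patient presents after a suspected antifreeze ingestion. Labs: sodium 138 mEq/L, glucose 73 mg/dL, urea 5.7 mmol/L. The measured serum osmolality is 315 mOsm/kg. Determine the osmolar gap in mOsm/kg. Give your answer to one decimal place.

Calculated osmolality = 2·Na + glucose/18 + urea
= 2·138 + 73/18 + 5.7
= 276 + 4.06 + 5.70
= 285.76 mOsm/kg ≈ 285.8 mOsm/kg
Osmolar gap = measured − calculated = 315 − 285.8 = 29.2 mOsm/kg

29.2 mOsm/kg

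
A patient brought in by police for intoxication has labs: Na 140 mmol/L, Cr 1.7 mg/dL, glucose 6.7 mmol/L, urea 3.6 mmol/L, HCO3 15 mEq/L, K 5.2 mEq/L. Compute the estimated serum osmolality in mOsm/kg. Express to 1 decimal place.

Calculated osmolality = 2·Na + glucose + urea
= 2·140 + 6.7 + 3.6
= 280 + 6.70 + 3.60
= 290.3 mOsm/kg

290.3 mOsm/kg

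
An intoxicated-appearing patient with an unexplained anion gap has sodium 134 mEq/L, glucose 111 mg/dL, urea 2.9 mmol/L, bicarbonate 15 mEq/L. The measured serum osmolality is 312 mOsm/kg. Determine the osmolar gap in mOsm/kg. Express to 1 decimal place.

34.9 mOsm/kg

Calculated osmolality = 2·Na + glucose/18 + urea
= 2·134 + 111/18 + 2.9
= 268 + 6.17 + 2.90
= 277.07 mOsm/kg ≈ 277.1 mOsm/kg
Osmolar gap = measured − calculated = 312 − 277.1 = 34.9 mOsm/kg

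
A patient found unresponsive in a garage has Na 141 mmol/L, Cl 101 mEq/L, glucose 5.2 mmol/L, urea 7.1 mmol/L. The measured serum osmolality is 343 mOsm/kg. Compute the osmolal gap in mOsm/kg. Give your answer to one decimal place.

48.7 mOsm/kg

Calculated osmolality = 2·Na + glucose + urea
= 2·141 + 5.2 + 7.1
= 282 + 5.20 + 7.10
= 294.3 mOsm/kg ≈ 294.3 mOsm/kg
Osmolar gap = measured − calculated = 343 − 294.3 = 48.7 mOsm/kg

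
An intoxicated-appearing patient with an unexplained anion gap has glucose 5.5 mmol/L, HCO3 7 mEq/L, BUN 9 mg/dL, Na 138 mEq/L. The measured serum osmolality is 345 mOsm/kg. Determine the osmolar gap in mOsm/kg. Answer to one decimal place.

Calculated osmolality = 2·Na + glucose + BUN/2.8
= 2·138 + 5.5 + 9/2.8
= 276 + 5.50 + 3.21
= 284.71 mOsm/kg ≈ 284.7 mOsm/kg
Osmolar gap = measured − calculated = 345 − 284.7 = 60.3 mOsm/kg

60.3 mOsm/kg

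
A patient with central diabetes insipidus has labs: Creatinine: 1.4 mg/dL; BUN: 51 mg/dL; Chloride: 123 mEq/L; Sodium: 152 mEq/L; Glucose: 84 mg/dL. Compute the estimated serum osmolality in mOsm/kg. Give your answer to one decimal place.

326.9 mOsm/kg

Calculated osmolality = 2·Na + glucose/18 + BUN/2.8
= 2·152 + 84/18 + 51/2.8
= 304 + 4.67 + 18.21
= 326.88 mOsm/kg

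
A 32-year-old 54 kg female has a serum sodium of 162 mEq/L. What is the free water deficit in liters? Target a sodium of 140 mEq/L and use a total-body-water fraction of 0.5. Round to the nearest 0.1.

TBW = 0.5 · 54 = 27 L
Free water deficit = TBW · (Na/140 − 1)
= 27 · (162/140 − 1)
= 27 · 0.1571
= 4.24 L

4.2 L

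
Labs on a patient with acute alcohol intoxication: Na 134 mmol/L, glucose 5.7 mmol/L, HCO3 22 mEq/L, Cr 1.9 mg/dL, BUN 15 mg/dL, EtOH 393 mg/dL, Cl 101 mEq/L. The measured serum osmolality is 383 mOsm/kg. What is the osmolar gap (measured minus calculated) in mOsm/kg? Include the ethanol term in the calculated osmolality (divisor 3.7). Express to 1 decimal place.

-2.3 mOsm/kg

Calculated osmolality = 2·Na + glucose + BUN/2.8 + ethanol/3.7
= 2·134 + 5.7 + 15/2.8 + 393/3.7
= 268 + 5.70 + 5.36 + 106.22
= 385.28 mOsm/kg ≈ 385.3 mOsm/kg
Osmolar gap = measured − calculated = 383 − 385.3 = -2.3 mOsm/kg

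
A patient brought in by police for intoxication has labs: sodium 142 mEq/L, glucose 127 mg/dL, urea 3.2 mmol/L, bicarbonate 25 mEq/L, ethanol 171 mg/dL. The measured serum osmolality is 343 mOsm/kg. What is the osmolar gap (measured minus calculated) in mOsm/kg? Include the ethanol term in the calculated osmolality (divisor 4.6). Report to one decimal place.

Calculated osmolality = 2·Na + glucose/18 + urea + ethanol/4.6
= 2·142 + 127/18 + 3.2 + 171/4.6
= 284 + 7.06 + 3.20 + 37.17
= 331.43 mOsm/kg ≈ 331.4 mOsm/kg
Osmolar gap = measured − calculated = 343 − 331.4 = 11.6 mOsm/kg

11.6 mOsm/kg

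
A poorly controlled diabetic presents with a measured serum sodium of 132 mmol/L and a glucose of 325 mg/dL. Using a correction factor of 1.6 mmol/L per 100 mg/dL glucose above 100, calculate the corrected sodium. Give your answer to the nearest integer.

136 mmol/L

Corrected Na = measured Na + 1.6 · (glucose − 100)/100
= 132 + 1.6 · (325 − 100)/100
= 132 + 3.6
= 135.6 mmol/L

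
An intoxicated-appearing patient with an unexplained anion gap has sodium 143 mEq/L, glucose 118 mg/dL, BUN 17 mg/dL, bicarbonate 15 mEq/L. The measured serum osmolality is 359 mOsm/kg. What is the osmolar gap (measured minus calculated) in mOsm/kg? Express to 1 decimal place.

Calculated osmolality = 2·Na + glucose/18 + BUN/2.8
= 2·143 + 118/18 + 17/2.8
= 286 + 6.56 + 6.07
= 298.63 mOsm/kg ≈ 298.6 mOsm/kg
Osmolar gap = measured − calculated = 359 − 298.6 = 60.4 mOsm/kg

60.4 mOsm/kg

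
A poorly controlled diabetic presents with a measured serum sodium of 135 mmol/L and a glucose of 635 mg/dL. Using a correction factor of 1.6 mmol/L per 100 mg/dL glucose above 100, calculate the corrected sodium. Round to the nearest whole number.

Corrected Na = measured Na + 1.6 · (glucose − 100)/100
= 135 + 1.6 · (635 − 100)/100
= 135 + 8.6
= 143.6 mmol/L

144 mmol/L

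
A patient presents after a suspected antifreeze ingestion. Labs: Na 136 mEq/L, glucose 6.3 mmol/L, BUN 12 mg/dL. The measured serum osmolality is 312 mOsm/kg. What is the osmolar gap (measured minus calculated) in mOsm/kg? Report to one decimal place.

Calculated osmolality = 2·Na + glucose + BUN/2.8
= 2·136 + 6.3 + 12/2.8
= 272 + 6.30 + 4.29
= 282.59 mOsm/kg ≈ 282.6 mOsm/kg
Osmolar gap = measured − calculated = 312 − 282.6 = 29.4 mOsm/kg

29.4 mOsm/kg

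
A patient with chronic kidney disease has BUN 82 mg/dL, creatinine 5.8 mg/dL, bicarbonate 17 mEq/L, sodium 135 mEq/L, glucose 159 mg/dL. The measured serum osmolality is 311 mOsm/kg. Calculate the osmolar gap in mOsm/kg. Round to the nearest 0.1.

Calculated osmolality = 2·Na + glucose/18 + BUN/2.8
= 2·135 + 159/18 + 82/2.8
= 270 + 8.83 + 29.29
= 308.12 mOsm/kg ≈ 308.1 mOsm/kg
Osmolar gap = measured − calculated = 311 − 308.1 = 2.9 mOsm/kg

2.9 mOsm/kg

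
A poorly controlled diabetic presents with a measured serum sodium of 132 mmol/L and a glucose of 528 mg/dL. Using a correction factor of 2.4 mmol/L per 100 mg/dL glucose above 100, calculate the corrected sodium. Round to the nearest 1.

142 mmol/L

Corrected Na = measured Na + 2.4 · (glucose − 100)/100
= 132 + 2.4 · (528 − 100)/100
= 132 + 10.3
= 142.3 mmol/L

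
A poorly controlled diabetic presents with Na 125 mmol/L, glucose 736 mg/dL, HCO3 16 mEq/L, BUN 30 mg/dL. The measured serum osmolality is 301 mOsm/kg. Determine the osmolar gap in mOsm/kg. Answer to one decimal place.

Calculated osmolality = 2·Na + glucose/18 + BUN/2.8
= 2·125 + 736/18 + 30/2.8
= 250 + 40.89 + 10.71
= 301.6 mOsm/kg ≈ 301.6 mOsm/kg
Osmolar gap = measured − calculated = 301 − 301.6 = -0.6 mOsm/kg

-0.6 mOsm/kg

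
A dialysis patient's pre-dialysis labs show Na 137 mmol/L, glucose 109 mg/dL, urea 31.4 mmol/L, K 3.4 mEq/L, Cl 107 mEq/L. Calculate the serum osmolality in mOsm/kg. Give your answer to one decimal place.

311.5 mOsm/kg

Calculated osmolality = 2·Na + glucose/18 + urea
= 2·137 + 109/18 + 31.4
= 274 + 6.06 + 31.40
= 311.46 mOsm/kg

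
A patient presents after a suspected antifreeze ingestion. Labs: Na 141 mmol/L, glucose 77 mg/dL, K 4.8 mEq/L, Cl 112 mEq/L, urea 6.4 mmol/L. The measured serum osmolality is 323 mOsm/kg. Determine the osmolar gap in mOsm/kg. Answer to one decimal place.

Calculated osmolality = 2·Na + glucose/18 + urea
= 2·141 + 77/18 + 6.4
= 282 + 4.28 + 6.40
= 292.68 mOsm/kg ≈ 292.7 mOsm/kg
Osmolar gap = measured − calculated = 323 − 292.7 = 30.3 mOsm/kg

30.3 mOsm/kg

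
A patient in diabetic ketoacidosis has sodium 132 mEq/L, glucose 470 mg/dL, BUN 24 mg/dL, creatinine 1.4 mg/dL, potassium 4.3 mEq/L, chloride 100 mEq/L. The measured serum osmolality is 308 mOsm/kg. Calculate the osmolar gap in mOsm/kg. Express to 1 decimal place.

9.3 mOsm/kg

Calculated osmolality = 2·Na + glucose/18 + BUN/2.8
= 2·132 + 470/18 + 24/2.8
= 264 + 26.11 + 8.57
= 298.68 mOsm/kg ≈ 298.7 mOsm/kg
Osmolar gap = measured − calculated = 308 − 298.7 = 9.3 mOsm/kg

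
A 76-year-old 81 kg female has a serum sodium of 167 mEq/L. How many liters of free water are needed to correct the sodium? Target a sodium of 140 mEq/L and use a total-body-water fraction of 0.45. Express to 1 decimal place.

TBW = 0.45 · 81 = 36.45 L
Free water deficit = TBW · (Na/140 − 1)
= 36.45 · (167/140 − 1)
= 36.45 · 0.1929
= 7.03 L

7.0 L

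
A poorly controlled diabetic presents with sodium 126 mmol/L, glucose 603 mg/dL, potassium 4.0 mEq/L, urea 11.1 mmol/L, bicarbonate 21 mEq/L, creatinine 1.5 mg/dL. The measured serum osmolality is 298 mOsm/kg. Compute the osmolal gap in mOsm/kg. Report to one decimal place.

Calculated osmolality = 2·Na + glucose/18 + urea
= 2·126 + 603/18 + 11.1
= 252 + 33.50 + 11.10
= 296.6 mOsm/kg ≈ 296.6 mOsm/kg
Osmolar gap = measured − calculated = 298 − 296.6 = 1.4 mOsm/kg

1.4 mOsm/kg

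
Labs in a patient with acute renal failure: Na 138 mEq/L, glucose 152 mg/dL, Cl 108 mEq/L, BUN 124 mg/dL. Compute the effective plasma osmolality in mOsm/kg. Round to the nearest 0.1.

284.4 mOsm/kg

Effective osmolality excludes urea (freely permeant across cell membranes):
2·Na + glucose/18
= 2·138 + 152/18
= 276 + 8.44
= 284.44 mOsm/kg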